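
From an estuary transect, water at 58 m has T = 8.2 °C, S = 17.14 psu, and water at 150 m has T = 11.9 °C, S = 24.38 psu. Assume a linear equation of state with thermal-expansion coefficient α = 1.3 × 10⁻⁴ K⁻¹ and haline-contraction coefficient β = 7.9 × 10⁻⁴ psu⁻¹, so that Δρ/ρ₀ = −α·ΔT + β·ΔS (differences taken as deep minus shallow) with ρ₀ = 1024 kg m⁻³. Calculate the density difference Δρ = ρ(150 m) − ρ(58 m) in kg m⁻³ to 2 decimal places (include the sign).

ΔT = +3.7 K, ΔS = +7.24 psu (deep − shallow).
Δρ/ρ₀ = −(1.3 × 10⁻⁴)(+3.7) + (7.9 × 10⁻⁴)(+7.24) = 5.2386 × 10⁻³.
Δρ = 1024 × (5.2386 × 10⁻³) = +5.36 kg m⁻³.
Positive Δρ: denser below, stable.

+5.36 kg m⁻³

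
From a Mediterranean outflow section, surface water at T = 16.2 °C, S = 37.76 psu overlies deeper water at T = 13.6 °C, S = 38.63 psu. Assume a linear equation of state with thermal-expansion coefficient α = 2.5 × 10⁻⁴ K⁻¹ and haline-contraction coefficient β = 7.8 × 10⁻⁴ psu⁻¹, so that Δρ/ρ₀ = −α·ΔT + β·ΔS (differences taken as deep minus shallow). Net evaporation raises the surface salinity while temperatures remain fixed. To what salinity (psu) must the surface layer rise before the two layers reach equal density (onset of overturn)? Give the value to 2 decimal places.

39.46 psu

Neutral buoyancy requires −α(T_deep − T_surf) + β(S_deep − S_surf′) = 0.
S_surf′ = S_deep − (α/β)·ΔT = 38.63 − (2.5 × 10⁻⁴/7.8 × 10⁻⁴)·(-2.6) = 39.4633 psu.
Increase required: 39.4633 − 37.76 = 1.7033 psu.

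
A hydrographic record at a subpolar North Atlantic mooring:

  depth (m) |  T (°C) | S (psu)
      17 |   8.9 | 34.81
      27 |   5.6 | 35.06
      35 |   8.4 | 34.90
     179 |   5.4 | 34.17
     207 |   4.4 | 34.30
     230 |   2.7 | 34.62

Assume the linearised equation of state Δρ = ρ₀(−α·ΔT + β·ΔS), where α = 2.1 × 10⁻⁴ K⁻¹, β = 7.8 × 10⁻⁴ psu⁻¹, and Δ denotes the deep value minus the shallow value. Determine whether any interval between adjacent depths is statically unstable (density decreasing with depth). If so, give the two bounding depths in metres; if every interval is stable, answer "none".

27–35 m

Evaluate Δρ/ρ₀ = −αΔT + βΔS across each adjacent pair:
  17–27 m: −αΔT+βΔS = −(2.1 × 10⁻⁴)(-3.3)+(7.8 × 10⁻⁴)(+0.25) = 8.9 × 10⁻⁴ → stable
  27–35 m: −αΔT+βΔS = −(2.1 × 10⁻⁴)(+2.8)+(7.8 × 10⁻⁴)(-0.16) = -7.1 × 10⁻⁴ → UNSTABLE
  35–179 m: −αΔT+βΔS = −(2.1 × 10⁻⁴)(-3.0)+(7.8 × 10⁻⁴)(-0.73) = 6.1 × 10⁻⁵ → stable
  179–207 m: −αΔT+βΔS = −(2.1 × 10⁻⁴)(-1.0)+(7.8 × 10⁻⁴)(+0.13) = 3.1 × 10⁻⁴ → stable
  207–230 m: −αΔT+βΔS = −(2.1 × 10⁻⁴)(-1.7)+(7.8 × 10⁻⁴)(+0.32) = 6.1 × 10⁻⁴ → stable
The 27–35 m interval has Δρ < 0: lighter water underlies denser water.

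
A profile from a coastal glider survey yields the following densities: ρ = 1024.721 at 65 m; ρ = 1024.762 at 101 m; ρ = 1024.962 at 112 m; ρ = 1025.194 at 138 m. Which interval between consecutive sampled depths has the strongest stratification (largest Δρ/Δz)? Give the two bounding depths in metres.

Compute the density gradient over each adjacent pair:
  65–101 m: Δρ/Δz = 0.041/36 = 1.1 × 10⁻³ kg m⁻⁴
  101–112 m: Δρ/Δz = 0.200/11 = 0.018 kg m⁻⁴
  112–138 m: Δρ/Δz = 0.232/26 = 8.9 × 10⁻³ kg m⁻⁴
The largest gradient is in the 101–112 m interval — the pycnocline.

101–112 m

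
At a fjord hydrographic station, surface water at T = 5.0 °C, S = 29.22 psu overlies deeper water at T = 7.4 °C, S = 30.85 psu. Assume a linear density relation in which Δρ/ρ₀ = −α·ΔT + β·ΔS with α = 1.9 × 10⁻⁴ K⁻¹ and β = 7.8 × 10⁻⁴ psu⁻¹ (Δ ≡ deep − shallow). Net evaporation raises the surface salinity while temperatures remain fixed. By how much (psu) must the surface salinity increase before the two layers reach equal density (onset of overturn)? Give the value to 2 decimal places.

1.05 psu

Neutral buoyancy requires −α(T_deep − T_surf) + β(S_deep − S_surf′) = 0.
S_surf′ = S_deep − (α/β)·ΔT = 30.85 − (1.9 × 10⁻⁴/7.8 × 10⁻⁴)·(+2.4) = 30.2654 psu.
Increase required: 30.2654 − 29.22 = 1.0454 psu.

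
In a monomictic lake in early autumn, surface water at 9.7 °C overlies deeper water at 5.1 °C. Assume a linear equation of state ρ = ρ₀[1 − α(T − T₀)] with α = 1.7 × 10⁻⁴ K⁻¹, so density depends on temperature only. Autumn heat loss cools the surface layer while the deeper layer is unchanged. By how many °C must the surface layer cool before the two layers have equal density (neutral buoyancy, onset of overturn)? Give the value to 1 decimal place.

With temperature the only control, equal density requires T_surf′ = T_deep.
T_surf′ = 5.1 °C.
Cooling required: 9.7 − 5.1 = 4.6 °C.

4.6 °C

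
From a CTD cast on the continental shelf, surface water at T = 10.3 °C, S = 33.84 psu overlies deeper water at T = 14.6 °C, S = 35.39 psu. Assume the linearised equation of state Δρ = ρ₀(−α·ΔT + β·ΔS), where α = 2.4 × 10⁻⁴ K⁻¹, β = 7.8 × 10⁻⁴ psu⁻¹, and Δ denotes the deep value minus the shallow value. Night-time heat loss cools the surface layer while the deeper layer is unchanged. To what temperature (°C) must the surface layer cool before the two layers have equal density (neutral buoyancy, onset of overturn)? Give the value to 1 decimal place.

Neutral buoyancy requires Δρ = 0, i.e. −α(T_deep − T_surf′) + β(S_deep − S_surf) = 0.
T_surf′ = T_deep − (β/α)·ΔS = 14.6 − (7.8 × 10⁻⁴/2.4 × 10⁻⁴)·(+1.55) = 9.562 °C.
Cooling required: 10.3 − (9.562) = 0.738 °C.

9.6 °C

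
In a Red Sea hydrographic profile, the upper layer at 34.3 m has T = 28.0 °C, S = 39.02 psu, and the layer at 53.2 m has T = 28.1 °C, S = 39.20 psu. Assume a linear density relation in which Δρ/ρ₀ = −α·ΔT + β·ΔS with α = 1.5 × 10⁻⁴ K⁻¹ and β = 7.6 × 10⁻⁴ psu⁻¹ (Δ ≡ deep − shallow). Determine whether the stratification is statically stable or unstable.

ΔT = 28.1 − 28.0 = +0.1 K and ΔS = 39.20 − 39.02 = +0.18 psu (deep − shallow).
−αΔT = -1.50 × 10⁻⁵; βΔS = 1.368 × 10⁻⁴; sum Δρ/ρ₀ = 1.218 × 10⁻⁴.
Δρ/ρ₀ > 0, so Δρ > 0: deeper water is denser → statically stable.

stable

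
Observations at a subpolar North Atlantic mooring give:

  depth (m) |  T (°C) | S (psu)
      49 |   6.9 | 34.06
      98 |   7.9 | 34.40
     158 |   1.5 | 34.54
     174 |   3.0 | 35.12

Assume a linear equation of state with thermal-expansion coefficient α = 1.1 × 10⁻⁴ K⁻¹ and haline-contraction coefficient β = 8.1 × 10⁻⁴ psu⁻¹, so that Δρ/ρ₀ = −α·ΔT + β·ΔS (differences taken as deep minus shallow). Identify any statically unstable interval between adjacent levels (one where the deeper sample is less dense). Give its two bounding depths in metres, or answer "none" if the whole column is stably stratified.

none

Evaluate Δρ/ρ₀ = −αΔT + βΔS across each adjacent pair:
  49–98 m: −αΔT+βΔS = −(1.1 × 10⁻⁴)(+1.0)+(8.1 × 10⁻⁴)(+0.34) = 1.7 × 10⁻⁴ → stable
  98–158 m: −αΔT+βΔS = −(1.1 × 10⁻⁴)(-6.4)+(8.1 × 10⁻⁴)(+0.14) = 8.2 × 10⁻⁴ → stable
  158–174 m: −αΔT+βΔS = −(1.1 × 10⁻⁴)(+1.5)+(8.1 × 10⁻⁴)(+0.58) = 3.0 × 10⁻⁴ → stable
Every interval has Δρ > 0: the column is stably stratified throughout.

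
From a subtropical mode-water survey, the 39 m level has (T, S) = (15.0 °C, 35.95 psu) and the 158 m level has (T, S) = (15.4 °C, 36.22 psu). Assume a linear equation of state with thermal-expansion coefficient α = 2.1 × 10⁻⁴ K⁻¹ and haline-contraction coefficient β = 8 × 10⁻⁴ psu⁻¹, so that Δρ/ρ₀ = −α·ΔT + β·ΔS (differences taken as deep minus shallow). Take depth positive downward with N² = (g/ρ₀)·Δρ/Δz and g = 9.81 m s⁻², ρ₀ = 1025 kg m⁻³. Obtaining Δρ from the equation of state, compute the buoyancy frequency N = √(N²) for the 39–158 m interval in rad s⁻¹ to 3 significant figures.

ΔT = +0.4 K, ΔS = +0.27 psu (deep − shallow).
Δρ/ρ₀ = −αΔT + βΔS = -8.40 × 10⁻⁵ + 2.16 × 10⁻⁴ = 1.32 × 10⁻⁴, so Δρ ≈ 0.1353 kg m⁻³.
N² = (g/ρ₀)·Δρ/Δz = g·(Δρ/ρ₀)/Δz = 9.81 × 1.32 × 10⁻⁴ / 119 = 1.0882 × 10⁻⁵ s⁻².
N = √(1.0882 × 10⁻⁵) = 3.2988 × 10⁻³ rad s⁻¹ ≈ 3.30 × 10⁻³ rad s⁻¹.

3.30 × 10⁻³ rad s⁻¹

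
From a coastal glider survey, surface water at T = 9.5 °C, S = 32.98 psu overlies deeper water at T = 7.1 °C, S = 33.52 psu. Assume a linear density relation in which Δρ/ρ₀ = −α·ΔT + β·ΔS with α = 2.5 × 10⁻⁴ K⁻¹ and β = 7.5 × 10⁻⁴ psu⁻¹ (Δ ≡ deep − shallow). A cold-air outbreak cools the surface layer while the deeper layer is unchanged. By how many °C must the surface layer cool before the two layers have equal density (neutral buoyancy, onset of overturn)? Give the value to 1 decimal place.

4.0 °C

Neutral buoyancy requires Δρ = 0, i.e. −α(T_deep − T_surf′) + β(S_deep − S_surf) = 0.
T_surf′ = T_deep − (β/α)·ΔS = 7.1 − (7.5 × 10⁻⁴/2.5 × 10⁻⁴)·(+0.54) = 5.480 °C.
Cooling required: 9.5 − (5.480) = 4.020 °C.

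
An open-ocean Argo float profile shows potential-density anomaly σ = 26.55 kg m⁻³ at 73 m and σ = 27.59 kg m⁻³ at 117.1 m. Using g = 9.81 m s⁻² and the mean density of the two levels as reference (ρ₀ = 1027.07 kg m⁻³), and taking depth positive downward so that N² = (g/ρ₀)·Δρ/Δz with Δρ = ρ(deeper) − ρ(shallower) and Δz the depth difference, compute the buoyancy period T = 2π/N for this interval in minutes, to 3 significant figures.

6.98 min

Δρ = 1027.59 − 1026.55 = 1.04 kg m⁻³ over Δz = 117.1 − 73 = 44.1 m.
N² = (9.81/1027.07) × (1.04/44.1) = 2.2525 × 10⁻⁴ s⁻².
N = √(2.2525 × 10⁻⁴) = 0.015008 rad s⁻¹, so T = 2π/N = 418.66 s = 6.9777 min ≈ 6.98 min.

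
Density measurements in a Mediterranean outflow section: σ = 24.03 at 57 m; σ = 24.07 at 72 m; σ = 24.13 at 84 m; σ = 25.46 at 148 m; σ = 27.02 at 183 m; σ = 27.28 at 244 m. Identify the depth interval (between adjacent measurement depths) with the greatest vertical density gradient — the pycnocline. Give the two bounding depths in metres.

148–183 m

Compute the density gradient over each adjacent pair:
  57–72 m: Δρ/Δz = 0.04/15 = 2.7 × 10⁻³ kg m⁻⁴
  72–84 m: Δρ/Δz = 0.06/12 = 5.0 × 10⁻³ kg m⁻⁴
  84–148 m: Δρ/Δz = 1.33/64 = 0.021 kg m⁻⁴
  148–183 m: Δρ/Δz = 1.56/35 = 0.045 kg m⁻⁴
  183–244 m: Δρ/Δz = 0.26/61 = 4.3 × 10⁻³ kg m⁻⁴
The largest gradient is in the 148–183 m interval — the pycnocline.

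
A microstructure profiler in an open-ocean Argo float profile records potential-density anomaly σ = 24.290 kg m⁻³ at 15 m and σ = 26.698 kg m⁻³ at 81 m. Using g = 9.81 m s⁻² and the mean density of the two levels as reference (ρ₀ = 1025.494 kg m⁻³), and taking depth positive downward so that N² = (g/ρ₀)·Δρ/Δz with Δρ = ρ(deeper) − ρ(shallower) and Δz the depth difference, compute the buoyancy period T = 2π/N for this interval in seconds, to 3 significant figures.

Δρ = 1026.698 − 1024.290 = 2.408 kg m⁻³ over Δz = 81 − 15 = 66 m.
N² = (9.81/1025.494) × (2.408/66) = 3.4902 × 10⁻⁴ s⁻².
N = √(3.4902 × 10⁻⁴) = 0.018682 rad s⁻¹, so T = 2π/N = 336.32 s ≈ 336 s.
Since Δρ > 0 the layer is stably stratified.

336 s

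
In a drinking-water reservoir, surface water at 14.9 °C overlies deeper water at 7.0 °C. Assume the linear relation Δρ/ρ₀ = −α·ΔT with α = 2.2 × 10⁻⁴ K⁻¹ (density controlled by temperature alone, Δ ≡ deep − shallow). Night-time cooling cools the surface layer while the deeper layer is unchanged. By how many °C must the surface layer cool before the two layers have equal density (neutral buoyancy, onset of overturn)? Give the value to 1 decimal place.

7.9 °C

With temperature the only control, equal density requires T_surf′ = T_deep.
T_surf′ = 7.0 °C.
Cooling required: 14.9 − 7.0 = 7.9 °C.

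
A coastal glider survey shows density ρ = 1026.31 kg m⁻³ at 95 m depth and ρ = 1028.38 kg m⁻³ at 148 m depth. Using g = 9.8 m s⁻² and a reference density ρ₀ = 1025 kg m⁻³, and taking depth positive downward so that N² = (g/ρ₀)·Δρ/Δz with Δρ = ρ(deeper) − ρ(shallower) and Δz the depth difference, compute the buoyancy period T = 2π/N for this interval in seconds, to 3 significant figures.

325 s

Δρ = 1028.38 − 1026.31 = 2.07 kg m⁻³ over Δz = 148 − 95 = 53 m.
N² = (9.8/1025) × (2.07/53) = 3.7342 × 10⁻⁴ s⁻².
N = √(3.7342 × 10⁻⁴) = 0.019324 rad s⁻¹, so T = 2π/N = 325.15 s ≈ 325 s.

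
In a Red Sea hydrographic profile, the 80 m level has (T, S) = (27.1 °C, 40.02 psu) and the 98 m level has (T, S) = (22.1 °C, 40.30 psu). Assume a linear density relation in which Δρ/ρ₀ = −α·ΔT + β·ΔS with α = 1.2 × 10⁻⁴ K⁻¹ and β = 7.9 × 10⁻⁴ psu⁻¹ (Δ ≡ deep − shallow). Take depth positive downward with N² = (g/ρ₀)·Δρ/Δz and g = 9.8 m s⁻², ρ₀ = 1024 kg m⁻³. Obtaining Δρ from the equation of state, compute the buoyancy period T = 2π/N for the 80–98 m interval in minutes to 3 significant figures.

ΔT = -5.0 K, ΔS = +0.28 psu (deep − shallow).
Δρ/ρ₀ = −αΔT + βΔS = 6.00 × 10⁻⁴ + 2.212 × 10⁻⁴ = 8.212 × 10⁻⁴, so Δρ ≈ 0.8409 kg m⁻³.
N² = (g/ρ₀)·Δρ/Δz = g·(Δρ/ρ₀)/Δz = 9.8 × 8.212 × 10⁻⁴ / 18 = 4.4710 × 10⁻⁴ s⁻².
N = √(4.4710 × 10⁻⁴) = 0.021145 rad s⁻¹ → T = 2π/N = 297.15 s = 4.9525 min ≈ 4.95 min.

4.95 min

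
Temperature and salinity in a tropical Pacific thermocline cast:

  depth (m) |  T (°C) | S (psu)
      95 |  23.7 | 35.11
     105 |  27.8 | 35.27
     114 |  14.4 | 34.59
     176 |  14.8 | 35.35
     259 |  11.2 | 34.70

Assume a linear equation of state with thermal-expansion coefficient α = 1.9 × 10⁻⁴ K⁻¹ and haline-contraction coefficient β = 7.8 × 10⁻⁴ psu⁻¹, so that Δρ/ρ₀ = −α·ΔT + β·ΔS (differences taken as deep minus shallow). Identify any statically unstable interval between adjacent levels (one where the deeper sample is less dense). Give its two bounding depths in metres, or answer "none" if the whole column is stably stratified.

Evaluate Δρ/ρ₀ = −αΔT + βΔS across each adjacent pair:
  95–105 m: −αΔT+βΔS = −(1.9 × 10⁻⁴)(+4.1)+(7.8 × 10⁻⁴)(+0.16) = -6.5 × 10⁻⁴ → UNSTABLE
  105–114 m: −αΔT+βΔS = −(1.9 × 10⁻⁴)(-13.4)+(7.8 × 10⁻⁴)(-0.68) = 2.0 × 10⁻³ → stable
  114–176 m: −αΔT+βΔS = −(1.9 × 10⁻⁴)(+0.4)+(7.8 × 10⁻⁴)(+0.76) = 5.2 × 10⁻⁴ → stable
  176–259 m: −αΔT+βΔS = −(1.9 × 10⁻⁴)(-3.6)+(7.8 × 10⁻⁴)(-0.65) = 1.8 × 10⁻⁴ → stable
The 95–105 m interval has Δρ < 0: lighter water underlies denser water.

95–105 m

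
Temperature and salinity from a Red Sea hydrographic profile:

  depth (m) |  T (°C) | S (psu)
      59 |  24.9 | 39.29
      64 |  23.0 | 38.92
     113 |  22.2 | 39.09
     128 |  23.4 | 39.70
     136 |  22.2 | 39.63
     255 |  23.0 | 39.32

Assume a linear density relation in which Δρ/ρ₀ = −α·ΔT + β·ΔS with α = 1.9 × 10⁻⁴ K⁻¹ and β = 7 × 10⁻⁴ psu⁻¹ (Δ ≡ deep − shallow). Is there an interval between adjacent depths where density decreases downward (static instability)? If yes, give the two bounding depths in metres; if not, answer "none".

Evaluate Δρ/ρ₀ = −αΔT + βΔS across each adjacent pair:
  59–64 m: −αΔT+βΔS = −(1.9 × 10⁻⁴)(-1.9)+(7 × 10⁻⁴)(-0.37) = 1.0 × 10⁻⁴ → stable
  64–113 m: −αΔT+βΔS = −(1.9 × 10⁻⁴)(-0.8)+(7 × 10⁻⁴)(+0.17) = 2.7 × 10⁻⁴ → stable
  113–128 m: −αΔT+βΔS = −(1.9 × 10⁻⁴)(+1.2)+(7 × 10⁻⁴)(+0.61) = 2.0 × 10⁻⁴ → stable
  128–136 m: −αΔT+βΔS = −(1.9 × 10⁻⁴)(-1.2)+(7 × 10⁻⁴)(-0.07) = 1.8 × 10⁻⁴ → stable
  136–255 m: −αΔT+βΔS = −(1.9 × 10⁻⁴)(+0.8)+(7 × 10⁻⁴)(-0.31) = -3.7 × 10⁻⁴ → UNSTABLE
The 136–255 m interval has Δρ < 0: lighter water underlies denser water.

136–255 m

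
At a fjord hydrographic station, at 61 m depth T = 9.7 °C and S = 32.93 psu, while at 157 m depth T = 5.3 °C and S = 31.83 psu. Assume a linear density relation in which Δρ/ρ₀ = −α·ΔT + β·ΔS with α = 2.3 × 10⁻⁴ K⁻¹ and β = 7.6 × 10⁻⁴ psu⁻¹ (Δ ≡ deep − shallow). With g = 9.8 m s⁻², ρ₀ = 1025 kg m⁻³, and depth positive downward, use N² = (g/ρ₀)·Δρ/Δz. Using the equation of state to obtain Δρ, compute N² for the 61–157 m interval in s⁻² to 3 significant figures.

1.80 × 10⁻⁵ s⁻²

ΔT = -4.4 K, ΔS = -1.10 psu (deep − shallow).
Δρ/ρ₀ = −αΔT + βΔS = 1.012 × 10⁻³ − 8.36 × 10⁻⁴ = 1.76 × 10⁻⁴, so Δρ ≈ 0.1804 kg m⁻³.
N² = (g/ρ₀)·Δρ/Δz = g·(Δρ/ρ₀)/Δz = 9.8 × 1.76 × 10⁻⁴ / 96 = 1.7967 × 10⁻⁵ s⁻² ≈ 1.80 × 10⁻⁵ s⁻².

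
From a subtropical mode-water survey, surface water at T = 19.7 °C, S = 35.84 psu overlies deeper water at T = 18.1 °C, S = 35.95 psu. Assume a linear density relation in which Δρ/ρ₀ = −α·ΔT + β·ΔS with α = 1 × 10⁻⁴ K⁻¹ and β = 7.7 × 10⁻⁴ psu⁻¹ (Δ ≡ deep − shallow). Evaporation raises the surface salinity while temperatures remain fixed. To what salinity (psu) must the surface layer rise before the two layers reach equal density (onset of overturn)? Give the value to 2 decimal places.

Neutral buoyancy requires −α(T_deep − T_surf) + β(S_deep − S_surf′) = 0.
S_surf′ = S_deep − (α/β)·ΔT = 35.95 − (1 × 10⁻⁴/7.7 × 10⁻⁴)·(-1.6) = 36.1578 psu.
Increase required: 36.1578 − 35.84 = 0.3178 psu.

36.16 psu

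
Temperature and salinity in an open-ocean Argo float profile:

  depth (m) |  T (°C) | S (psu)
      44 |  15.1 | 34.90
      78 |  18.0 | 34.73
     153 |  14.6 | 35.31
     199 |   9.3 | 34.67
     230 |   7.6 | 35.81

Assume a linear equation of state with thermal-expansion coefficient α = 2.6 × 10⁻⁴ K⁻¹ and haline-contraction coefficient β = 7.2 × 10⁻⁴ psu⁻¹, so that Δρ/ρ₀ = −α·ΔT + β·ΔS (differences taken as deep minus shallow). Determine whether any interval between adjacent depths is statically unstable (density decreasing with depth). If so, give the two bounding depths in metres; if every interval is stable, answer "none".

44–78 m

Evaluate Δρ/ρ₀ = −αΔT + βΔS across each adjacent pair:
  44–78 m: −αΔT+βΔS = −(2.6 × 10⁻⁴)(+2.9)+(7.2 × 10⁻⁴)(-0.17) = -8.8 × 10⁻⁴ → UNSTABLE
  78–153 m: −αΔT+βΔS = −(2.6 × 10⁻⁴)(-3.4)+(7.2 × 10⁻⁴)(+0.58) = 1.3 × 10⁻³ → stable
  153–199 m: −αΔT+βΔS = −(2.6 × 10⁻⁴)(-5.3)+(7.2 × 10⁻⁴)(-0.64) = 9.2 × 10⁻⁴ → stable
  199–230 m: −αΔT+βΔS = −(2.6 × 10⁻⁴)(-1.7)+(7.2 × 10⁻⁴)(+1.14) = 1.3 × 10⁻³ → stable
The 44–78 m interval has Δρ < 0: lighter water underlies denser water.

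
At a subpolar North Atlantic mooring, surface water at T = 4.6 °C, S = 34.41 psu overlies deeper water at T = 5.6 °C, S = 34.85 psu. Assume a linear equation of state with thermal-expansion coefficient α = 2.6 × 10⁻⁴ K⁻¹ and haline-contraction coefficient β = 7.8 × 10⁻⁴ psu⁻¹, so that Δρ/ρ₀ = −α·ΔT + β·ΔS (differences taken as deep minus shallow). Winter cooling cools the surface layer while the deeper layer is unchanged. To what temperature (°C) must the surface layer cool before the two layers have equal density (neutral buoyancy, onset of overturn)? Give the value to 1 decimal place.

Neutral buoyancy requires Δρ = 0, i.e. −α(T_deep − T_surf′) + β(S_deep − S_surf) = 0.
T_surf′ = T_deep − (β/α)·ΔS = 5.6 − (7.8 × 10⁻⁴/2.6 × 10⁻⁴)·(+0.44) = 4.280 °C.
Cooling required: 4.6 − (4.280) = 0.320 °C.

4.3 °C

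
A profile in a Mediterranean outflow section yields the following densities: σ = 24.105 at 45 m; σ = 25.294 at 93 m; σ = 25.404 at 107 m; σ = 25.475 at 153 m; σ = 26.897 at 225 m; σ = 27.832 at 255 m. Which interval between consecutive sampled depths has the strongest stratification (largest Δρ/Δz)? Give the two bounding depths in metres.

225–255 m

Compute the density gradient over each adjacent pair:
  45–93 m: Δρ/Δz = 1.189/48 = 0.025 kg m⁻⁴
  93–107 m: Δρ/Δz = 0.110/14 = 7.9 × 10⁻³ kg m⁻⁴
  107–153 m: Δρ/Δz = 0.071/46 = 1.5 × 10⁻³ kg m⁻⁴
  153–225 m: Δρ/Δz = 1.422/72 = 0.020 kg m⁻⁴
  225–255 m: Δρ/Δz = 0.935/30 = 0.031 kg m⁻⁴
The largest gradient is in the 225–255 m interval — the pycnocline.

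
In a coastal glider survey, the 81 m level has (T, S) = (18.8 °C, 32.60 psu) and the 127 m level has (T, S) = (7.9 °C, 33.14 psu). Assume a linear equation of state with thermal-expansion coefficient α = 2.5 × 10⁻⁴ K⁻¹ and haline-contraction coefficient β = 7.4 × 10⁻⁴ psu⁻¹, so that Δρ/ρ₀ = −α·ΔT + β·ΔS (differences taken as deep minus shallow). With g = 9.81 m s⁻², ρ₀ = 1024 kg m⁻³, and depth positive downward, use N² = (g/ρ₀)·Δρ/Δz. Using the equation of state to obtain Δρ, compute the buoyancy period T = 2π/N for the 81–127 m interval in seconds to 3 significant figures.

243 s

ΔT = -10.9 K, ΔS = +0.54 psu (deep − shallow).
Δρ/ρ₀ = −αΔT + βΔS = 2.725 × 10⁻³ + 3.996 × 10⁻⁴ = 3.1246 × 10⁻³, so Δρ ≈ 3.200 kg m⁻³.
N² = (g/ρ₀)·Δρ/Δz = g·(Δρ/ρ₀)/Δz = 9.81 × 3.1246 × 10⁻³ / 46 = 6.6635 × 10⁻⁴ s⁻².
N = √(6.6635 × 10⁻⁴) = 0.025814 rad s⁻¹ → T = 2π/N = 243.40 s ≈ 243 s.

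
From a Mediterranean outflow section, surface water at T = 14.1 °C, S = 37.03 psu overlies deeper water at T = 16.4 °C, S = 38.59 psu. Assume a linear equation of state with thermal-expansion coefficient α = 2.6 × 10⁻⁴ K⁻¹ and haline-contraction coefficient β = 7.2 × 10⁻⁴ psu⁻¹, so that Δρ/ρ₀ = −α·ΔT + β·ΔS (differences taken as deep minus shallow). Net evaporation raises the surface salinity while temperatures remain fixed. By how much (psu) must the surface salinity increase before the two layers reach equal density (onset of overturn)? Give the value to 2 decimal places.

0.73 psu

Neutral buoyancy requires −α(T_deep − T_surf) + β(S_deep − S_surf′) = 0.
S_surf′ = S_deep − (α/β)·ΔT = 38.59 − (2.6 × 10⁻⁴/7.2 × 10⁻⁴)·(+2.3) = 37.7594 psu.
Increase required: 37.7594 − 37.03 = 0.7294 psu.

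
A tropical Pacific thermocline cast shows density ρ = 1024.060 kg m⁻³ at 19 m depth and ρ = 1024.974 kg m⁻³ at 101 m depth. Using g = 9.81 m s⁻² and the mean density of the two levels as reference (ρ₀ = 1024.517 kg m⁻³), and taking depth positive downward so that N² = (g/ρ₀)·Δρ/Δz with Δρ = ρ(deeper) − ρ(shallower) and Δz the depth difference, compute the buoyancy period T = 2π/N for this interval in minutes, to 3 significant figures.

Δρ = 1024.974 − 1024.060 = 0.914 kg m⁻³ over Δz = 101 − 19 = 82 m.
N² = (9.81/1024.517) × (0.914/82) = 1.0673 × 10⁻⁴ s⁻².
N = √(1.0673 × 10⁻⁴) = 0.010331 rad s⁻¹, so T = 2π/N = 608.19 s = 10.137 min ≈ 10.1 min.

10.1 min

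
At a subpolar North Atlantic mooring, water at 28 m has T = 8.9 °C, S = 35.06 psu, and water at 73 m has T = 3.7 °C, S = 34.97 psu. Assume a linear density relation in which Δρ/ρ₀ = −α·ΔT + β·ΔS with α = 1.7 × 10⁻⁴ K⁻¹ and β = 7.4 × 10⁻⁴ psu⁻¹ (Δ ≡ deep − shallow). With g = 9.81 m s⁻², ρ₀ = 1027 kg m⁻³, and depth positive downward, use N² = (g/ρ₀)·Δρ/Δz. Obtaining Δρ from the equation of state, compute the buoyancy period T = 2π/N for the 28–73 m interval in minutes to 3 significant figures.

ΔT = -5.2 K, ΔS = -0.09 psu (deep − shallow).
Δρ/ρ₀ = −αΔT + βΔS = 8.84 × 10⁻⁴ − 6.66 × 10⁻⁵ = 8.174 × 10⁻⁴, so Δρ ≈ 0.8395 kg m⁻³.
N² = (g/ρ₀)·Δρ/Δz = g·(Δρ/ρ₀)/Δz = 9.81 × 8.174 × 10⁻⁴ / 45 = 1.7819 × 10⁻⁴ s⁻².
N = √(1.7819 × 10⁻⁴) = 0.013349 rad s⁻¹ → T = 2π/N = 470.69 s = 7.8448 min ≈ 7.84 min.

7.84 min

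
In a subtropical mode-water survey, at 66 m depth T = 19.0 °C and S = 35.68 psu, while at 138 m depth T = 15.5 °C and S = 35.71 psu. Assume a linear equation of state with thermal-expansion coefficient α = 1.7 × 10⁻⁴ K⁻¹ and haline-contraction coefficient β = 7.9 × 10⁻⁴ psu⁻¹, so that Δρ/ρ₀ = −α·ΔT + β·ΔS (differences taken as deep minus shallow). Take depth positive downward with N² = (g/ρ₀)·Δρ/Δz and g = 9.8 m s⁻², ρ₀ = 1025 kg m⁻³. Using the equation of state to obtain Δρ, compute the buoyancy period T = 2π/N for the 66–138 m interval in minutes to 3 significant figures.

11.4 min

ΔT = -3.5 K, ΔS = +0.03 psu (deep − shallow).
Δρ/ρ₀ = −αΔT + βΔS = 5.95 × 10⁻⁴ + 2.37 × 10⁻⁵ = 6.187 × 10⁻⁴, so Δρ ≈ 0.6342 kg m⁻³.
N² = (g/ρ₀)·Δρ/Δz = g·(Δρ/ρ₀)/Δz = 9.8 × 6.187 × 10⁻⁴ / 72 = 8.4212 × 10⁻⁵ s⁻².
N = √(8.4212 × 10⁻⁵) = 9.1767 × 10⁻³ rad s⁻¹ → T = 2π/N = 684.69 s = 11.412 min ≈ 11.4 min.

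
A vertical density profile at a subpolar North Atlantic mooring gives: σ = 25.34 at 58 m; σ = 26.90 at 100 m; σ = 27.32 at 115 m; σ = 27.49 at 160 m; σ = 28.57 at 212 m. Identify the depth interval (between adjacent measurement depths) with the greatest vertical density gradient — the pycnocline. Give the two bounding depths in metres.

58–100 m

Compute the density gradient over each adjacent pair:
  58–100 m: Δρ/Δz = 1.56/42 = 0.037 kg m⁻⁴
  100–115 m: Δρ/Δz = 0.42/15 = 0.028 kg m⁻⁴
  115–160 m: Δρ/Δz = 0.17/45 = 3.8 × 10⁻³ kg m⁻⁴
  160–212 m: Δρ/Δz = 1.08/52 = 0.021 kg m⁻⁴
The largest gradient is in the 58–100 m interval — the pycnocline.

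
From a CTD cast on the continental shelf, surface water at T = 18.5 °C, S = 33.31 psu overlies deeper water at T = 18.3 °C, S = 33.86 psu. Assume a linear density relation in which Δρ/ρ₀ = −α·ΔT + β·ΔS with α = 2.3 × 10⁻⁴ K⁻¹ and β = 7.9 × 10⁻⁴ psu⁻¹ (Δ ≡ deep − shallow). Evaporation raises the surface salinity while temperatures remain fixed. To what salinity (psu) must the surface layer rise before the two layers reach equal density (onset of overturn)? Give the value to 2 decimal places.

33.92 psu

Neutral buoyancy requires −α(T_deep − T_surf) + β(S_deep − S_surf′) = 0.
S_surf′ = S_deep − (α/β)·ΔT = 33.86 − (2.3 × 10⁻⁴/7.9 × 10⁻⁴)·(-0.2) = 33.9182 psu.
Increase required: 33.9182 − 33.31 = 0.6082 psu.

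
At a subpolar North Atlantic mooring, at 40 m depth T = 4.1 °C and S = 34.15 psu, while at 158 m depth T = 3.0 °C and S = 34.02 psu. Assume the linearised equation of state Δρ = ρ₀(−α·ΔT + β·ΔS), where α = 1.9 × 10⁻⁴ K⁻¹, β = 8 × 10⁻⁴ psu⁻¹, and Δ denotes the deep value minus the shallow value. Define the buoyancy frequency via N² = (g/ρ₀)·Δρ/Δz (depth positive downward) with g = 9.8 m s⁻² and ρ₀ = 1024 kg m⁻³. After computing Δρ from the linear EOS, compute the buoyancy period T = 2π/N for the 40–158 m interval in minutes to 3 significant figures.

ΔT = -1.1 K, ΔS = -0.13 psu (deep − shallow).
Δρ/ρ₀ = −αΔT + βΔS = 2.09 × 10⁻⁴ − 1.04 × 10⁻⁴ = 1.05 × 10⁻⁴, so Δρ ≈ 0.1075 kg m⁻³.
N² = (g/ρ₀)·Δρ/Δz = g·(Δρ/ρ₀)/Δz = 9.8 × 1.05 × 10⁻⁴ / 118 = 8.7203 × 10⁻⁶ s⁻².
N = √(8.7203 × 10⁻⁶) = 2.9530 × 10⁻³ rad s⁻¹ → T = 2π/N = 2.1277 × 10³ s = 35.462 min ≈ 35.5 min.

35.5 min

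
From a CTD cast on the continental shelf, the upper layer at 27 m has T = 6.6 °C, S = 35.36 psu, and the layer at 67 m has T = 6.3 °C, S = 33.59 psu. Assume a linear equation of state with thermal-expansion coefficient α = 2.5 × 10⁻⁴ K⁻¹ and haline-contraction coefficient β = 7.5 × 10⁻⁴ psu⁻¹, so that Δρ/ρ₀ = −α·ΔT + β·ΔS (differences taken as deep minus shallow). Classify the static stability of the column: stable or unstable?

ΔT = 6.3 − 6.6 = -0.3 K and ΔS = 33.59 − 35.36 = -1.77 psu (deep − shallow).
−αΔT = 7.50 × 10⁻⁵; βΔS = -1.3275 × 10⁻³; sum Δρ/ρ₀ = -1.2525 × 10⁻³.
Δρ/ρ₀ < 0, so Δρ < 0: deeper water is lighter → statically unstable; the column would overturn.

unstable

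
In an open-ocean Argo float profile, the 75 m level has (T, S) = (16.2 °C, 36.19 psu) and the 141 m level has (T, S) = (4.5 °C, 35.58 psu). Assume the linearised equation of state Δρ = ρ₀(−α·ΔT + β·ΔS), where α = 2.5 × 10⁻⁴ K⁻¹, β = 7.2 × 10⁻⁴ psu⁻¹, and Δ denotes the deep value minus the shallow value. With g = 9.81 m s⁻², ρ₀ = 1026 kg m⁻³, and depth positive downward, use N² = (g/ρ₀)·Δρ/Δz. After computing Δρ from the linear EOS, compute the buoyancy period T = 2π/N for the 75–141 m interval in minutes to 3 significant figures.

ΔT = -11.7 K, ΔS = -0.61 psu (deep − shallow).
Δρ/ρ₀ = −αΔT + βΔS = 2.925 × 10⁻³ − 4.392 × 10⁻⁴ = 2.4858 × 10⁻³, so Δρ ≈ 2.550 kg m⁻³.
N² = (g/ρ₀)·Δρ/Δz = g·(Δρ/ρ₀)/Δz = 9.81 × 2.4858 × 10⁻³ / 66 = 3.6948 × 10⁻⁴ s⁻².
N = √(3.6948 × 10⁻⁴) = 0.019222 rad s⁻¹ → T = 2π/N = 326.87 s = 5.4478 min ≈ 5.45 min.

5.45 min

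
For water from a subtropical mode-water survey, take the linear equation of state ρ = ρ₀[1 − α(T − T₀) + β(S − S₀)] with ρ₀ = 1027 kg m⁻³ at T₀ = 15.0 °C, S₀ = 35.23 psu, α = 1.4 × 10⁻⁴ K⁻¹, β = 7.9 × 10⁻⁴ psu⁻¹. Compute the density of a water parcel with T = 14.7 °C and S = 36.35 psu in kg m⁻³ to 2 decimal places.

T − T₀ = -0.3 K, S − S₀ = +1.12 psu.
Bracket = 1 − α·(-0.3) + β·(+1.12) = 1 + (9.268 × 10⁻⁴) = 1.0009268.
ρ = 1027 × 1.0009268 = 1027.95 kg m⁻³.

1027.95 kg m⁻³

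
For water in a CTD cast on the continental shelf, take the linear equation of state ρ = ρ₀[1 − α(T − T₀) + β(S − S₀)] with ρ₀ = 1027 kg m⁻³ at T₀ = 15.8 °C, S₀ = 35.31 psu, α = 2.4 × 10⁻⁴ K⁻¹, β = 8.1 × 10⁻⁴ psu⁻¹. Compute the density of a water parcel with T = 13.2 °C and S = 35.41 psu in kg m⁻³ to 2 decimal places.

1027.72 kg m⁻³

T − T₀ = -2.6 K, S − S₀ = +0.10 psu.
Bracket = 1 − α·(-2.6) + β·(+0.10) = 1 + (7.05 × 10⁻⁴) = 1.0007050.
ρ = 1027 × 1.0007050 = 1027.72 kg m⁻³.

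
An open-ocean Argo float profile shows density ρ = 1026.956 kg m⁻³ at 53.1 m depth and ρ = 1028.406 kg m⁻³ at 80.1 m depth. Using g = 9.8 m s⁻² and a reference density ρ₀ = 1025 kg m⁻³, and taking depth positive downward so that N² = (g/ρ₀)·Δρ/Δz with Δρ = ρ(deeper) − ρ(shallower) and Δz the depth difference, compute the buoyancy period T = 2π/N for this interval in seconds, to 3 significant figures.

Δρ = 1028.406 − 1026.956 = 1.450 kg m⁻³ over Δz = 80.1 − 53.1 = 27 m.
N² = (9.8/1025) × (1.450/27) = 5.1346 × 10⁻⁴ s⁻².
N = √(5.1346 × 10⁻⁴) = 0.022660 rad s⁻¹, so T = 2π/N = 277.28 s ≈ 277 s.

277 s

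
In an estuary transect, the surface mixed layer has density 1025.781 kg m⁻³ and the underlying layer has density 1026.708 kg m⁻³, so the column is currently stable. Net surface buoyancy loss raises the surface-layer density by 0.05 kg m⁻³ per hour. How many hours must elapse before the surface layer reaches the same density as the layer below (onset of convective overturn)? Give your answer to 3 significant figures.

Density deficit of the surface layer: 1026.708 − 1025.781 = 0.927 kg m⁻³.
Required change = 0.927 / 0.05 = 18.5 hours.

18.5 hours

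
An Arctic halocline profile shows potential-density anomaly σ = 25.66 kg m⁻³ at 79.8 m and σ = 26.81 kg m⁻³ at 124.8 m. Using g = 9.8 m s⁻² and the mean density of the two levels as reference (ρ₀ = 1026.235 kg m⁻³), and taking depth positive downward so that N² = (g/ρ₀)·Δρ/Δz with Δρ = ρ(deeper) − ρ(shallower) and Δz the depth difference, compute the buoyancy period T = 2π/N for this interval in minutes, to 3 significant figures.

6.70 min

Δρ = 1026.81 − 1025.66 = 1.15 kg m⁻³ over Δz = 124.8 − 79.8 = 45 m.
N² = (9.8/1026.235) × (1.15/45) = 2.4404 × 10⁻⁴ s⁻².
N = √(2.4404 × 10⁻⁴) = 0.015622 rad s⁻¹, so T = 2π/N = 402.20 s = 6.7033 min ≈ 6.70 min.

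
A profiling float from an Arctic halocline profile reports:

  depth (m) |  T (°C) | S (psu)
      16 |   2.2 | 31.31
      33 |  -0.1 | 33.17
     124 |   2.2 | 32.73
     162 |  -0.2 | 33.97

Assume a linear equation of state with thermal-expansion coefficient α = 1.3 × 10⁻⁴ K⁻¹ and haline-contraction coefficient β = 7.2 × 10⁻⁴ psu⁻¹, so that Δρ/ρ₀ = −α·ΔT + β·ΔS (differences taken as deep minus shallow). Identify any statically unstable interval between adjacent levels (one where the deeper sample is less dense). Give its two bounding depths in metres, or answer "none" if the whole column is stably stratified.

Evaluate Δρ/ρ₀ = −αΔT + βΔS across each adjacent pair:
  16–33 m: −αΔT+βΔS = −(1.3 × 10⁻⁴)(-2.3)+(7.2 × 10⁻⁴)(+1.86) = 1.6 × 10⁻³ → stable
  33–124 m: −αΔT+βΔS = −(1.3 × 10⁻⁴)(+2.3)+(7.2 × 10⁻⁴)(-0.44) = -6.2 × 10⁻⁴ → UNSTABLE
  124–162 m: −αΔT+βΔS = −(1.3 × 10⁻⁴)(-2.4)+(7.2 × 10⁻⁴)(+1.24) = 1.2 × 10⁻³ → stable
The 33–124 m interval has Δρ < 0: lighter water underlies denser water.

33–124 m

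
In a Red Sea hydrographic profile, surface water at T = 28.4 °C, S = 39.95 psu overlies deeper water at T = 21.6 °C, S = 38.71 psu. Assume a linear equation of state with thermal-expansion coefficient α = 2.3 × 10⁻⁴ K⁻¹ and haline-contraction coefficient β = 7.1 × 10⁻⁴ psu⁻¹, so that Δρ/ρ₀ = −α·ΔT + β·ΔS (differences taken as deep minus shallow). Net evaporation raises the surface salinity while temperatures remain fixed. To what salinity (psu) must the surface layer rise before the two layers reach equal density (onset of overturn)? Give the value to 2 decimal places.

Neutral buoyancy requires −α(T_deep − T_surf) + β(S_deep − S_surf′) = 0.
S_surf′ = S_deep − (α/β)·ΔT = 38.71 − (2.3 × 10⁻⁴/7.1 × 10⁻⁴)·(-6.8) = 40.9128 psu.
Increase required: 40.9128 − 39.95 = 0.9628 psu.

40.91 psu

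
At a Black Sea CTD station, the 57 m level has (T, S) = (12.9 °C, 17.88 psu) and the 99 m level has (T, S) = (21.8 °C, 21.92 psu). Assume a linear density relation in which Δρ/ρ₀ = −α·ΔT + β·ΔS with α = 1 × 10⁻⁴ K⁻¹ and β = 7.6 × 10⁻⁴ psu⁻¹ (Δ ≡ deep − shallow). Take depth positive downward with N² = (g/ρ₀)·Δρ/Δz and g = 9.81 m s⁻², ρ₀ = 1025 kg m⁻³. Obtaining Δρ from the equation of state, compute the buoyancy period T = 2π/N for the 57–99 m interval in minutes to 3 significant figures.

4.64 min

ΔT = +8.9 K, ΔS = +4.04 psu (deep − shallow).
Δρ/ρ₀ = −αΔT + βΔS = -8.90 × 10⁻⁴ + 3.0704 × 10⁻³ = 2.1804 × 10⁻³, so Δρ ≈ 2.235 kg m⁻³.
N² = (g/ρ₀)·Δρ/Δz = g·(Δρ/ρ₀)/Δz = 9.81 × 2.1804 × 10⁻³ / 42 = 5.0928 × 10⁻⁴ s⁻².
N = √(5.0928 × 10⁻⁴) = 0.022567 rad s⁻¹ → T = 2π/N = 278.42 s = 4.6403 min ≈ 4.64 min.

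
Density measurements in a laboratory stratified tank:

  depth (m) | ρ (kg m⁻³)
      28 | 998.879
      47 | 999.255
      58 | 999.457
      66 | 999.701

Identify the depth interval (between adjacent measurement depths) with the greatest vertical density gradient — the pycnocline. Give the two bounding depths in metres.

Compute the density gradient over each adjacent pair:
  28–47 m: Δρ/Δz = 0.376/19 = 0.020 kg m⁻⁴
  47–58 m: Δρ/Δz = 0.202/11 = 0.018 kg m⁻⁴
  58–66 m: Δρ/Δz = 0.244/8 = 0.030 kg m⁻⁴
The largest gradient is in the 58–66 m interval — the pycnocline.

58–66 m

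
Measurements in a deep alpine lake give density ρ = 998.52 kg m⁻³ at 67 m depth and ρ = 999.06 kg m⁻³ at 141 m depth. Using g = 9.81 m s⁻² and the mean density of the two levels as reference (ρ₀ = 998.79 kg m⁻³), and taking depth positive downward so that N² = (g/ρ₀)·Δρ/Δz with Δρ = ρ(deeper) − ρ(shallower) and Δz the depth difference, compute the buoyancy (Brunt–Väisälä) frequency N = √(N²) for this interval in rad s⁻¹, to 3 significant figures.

Δρ = 999.06 − 998.52 = 0.54 kg m⁻³ over Δz = 141 − 67 = 74 m.
N² = (9.81/998.79) × (0.54/74) = 7.1673 × 10⁻⁵ s⁻².
N = √(7.1673 × 10⁻⁵) = 8.4660 × 10⁻³ rad s⁻¹ ≈ 8.47 × 10⁻³ rad s⁻¹.

8.47 × 10⁻³ rad s⁻¹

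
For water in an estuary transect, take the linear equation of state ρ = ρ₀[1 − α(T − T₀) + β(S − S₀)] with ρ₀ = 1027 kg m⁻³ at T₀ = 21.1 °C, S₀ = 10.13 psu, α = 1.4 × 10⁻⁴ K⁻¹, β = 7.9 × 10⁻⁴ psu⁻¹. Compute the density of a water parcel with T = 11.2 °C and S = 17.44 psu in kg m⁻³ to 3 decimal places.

T − T₀ = -9.9 K, S − S₀ = +7.31 psu.
Bracket = 1 − α·(-9.9) + β·(+7.31) = 1 + (7.1609 × 10⁻³) = 1.0071609.
ρ = 1027 × 1.0071609 = 1034.354 kg m⁻³.

1034.354 kg m⁻³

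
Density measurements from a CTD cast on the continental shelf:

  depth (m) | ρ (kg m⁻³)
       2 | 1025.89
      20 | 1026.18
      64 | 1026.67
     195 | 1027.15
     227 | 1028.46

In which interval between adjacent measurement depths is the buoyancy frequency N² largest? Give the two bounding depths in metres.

Compute the density gradient over each adjacent pair:
  2–20 m: Δρ/Δz = 0.29/18 = 0.016 kg m⁻⁴
  20–64 m: Δρ/Δz = 0.49/44 = 0.011 kg m⁻⁴
  64–195 m: Δρ/Δz = 0.48/131 = 3.7 × 10⁻³ kg m⁻⁴
  195–227 m: Δρ/Δz = 1.31/32 = 0.041 kg m⁻⁴
The largest gradient is in the 195–227 m interval — the pycnocline.

195–227 m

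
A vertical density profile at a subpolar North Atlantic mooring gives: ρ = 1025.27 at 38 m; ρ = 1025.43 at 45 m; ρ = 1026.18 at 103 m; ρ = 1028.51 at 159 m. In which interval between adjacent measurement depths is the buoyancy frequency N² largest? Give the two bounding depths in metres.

103–159 m

Compute the density gradient over each adjacent pair:
  38–45 m: Δρ/Δz = 0.16/7 = 0.023 kg m⁻⁴
  45–103 m: Δρ/Δz = 0.75/58 = 0.013 kg m⁻⁴
  103–159 m: Δρ/Δz = 2.33/56 = 0.042 kg m⁻⁴
The largest gradient is in the 103–159 m interval — the pycnocline.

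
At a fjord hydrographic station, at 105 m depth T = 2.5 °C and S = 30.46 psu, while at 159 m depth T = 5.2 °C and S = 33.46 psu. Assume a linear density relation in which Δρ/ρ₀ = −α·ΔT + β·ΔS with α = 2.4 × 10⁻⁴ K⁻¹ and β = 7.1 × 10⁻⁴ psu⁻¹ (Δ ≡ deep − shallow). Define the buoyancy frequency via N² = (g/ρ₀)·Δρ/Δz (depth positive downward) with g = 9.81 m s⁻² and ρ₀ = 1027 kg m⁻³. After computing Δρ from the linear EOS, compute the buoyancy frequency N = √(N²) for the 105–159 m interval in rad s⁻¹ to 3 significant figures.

ΔT = +2.7 K, ΔS = +3.00 psu (deep − shallow).
Δρ/ρ₀ = −αΔT + βΔS = -6.48 × 10⁻⁴ + 2.13 × 10⁻³ = 1.482 × 10⁻³, so Δρ ≈ 1.522 kg m⁻³.
N² = (g/ρ₀)·Δρ/Δz = g·(Δρ/ρ₀)/Δz = 9.81 × 1.482 × 10⁻³ / 54 = 2.6923 × 10⁻⁴ s⁻².
N = √(2.6923 × 10⁻⁴) = 0.016408 rad s⁻¹ ≈ 0.0164 rad s⁻¹.

0.0164 rad s⁻¹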